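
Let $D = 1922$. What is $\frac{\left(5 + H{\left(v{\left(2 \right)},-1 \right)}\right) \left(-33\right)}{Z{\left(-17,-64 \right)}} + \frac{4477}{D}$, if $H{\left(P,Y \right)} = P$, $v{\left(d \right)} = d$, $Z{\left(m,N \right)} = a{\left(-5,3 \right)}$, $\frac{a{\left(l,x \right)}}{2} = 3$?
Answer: $- \frac{34760}{961} \approx -36.171$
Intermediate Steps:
$a{\left(l,x \right)} = 6$ ($a{\left(l,x \right)} = 2 \cdot 3 = 6$)
$Z{\left(m,N \right)} = 6$
$\frac{\left(5 + H{\left(v{\left(2 \right)},-1 \right)}\right) \left(-33\right)}{Z{\left(-17,-64 \right)}} + \frac{4477}{D} = \frac{\left(5 + 2\right) \left(-33\right)}{6} + \frac{4477}{1922} = 7 \left(-33\right) \frac{1}{6} + 4477 \cdot \frac{1}{1922} = \left(-231\right) \frac{1}{6} + \frac{4477}{1922} = - \frac{77}{2} + \frac{4477}{1922} = - \frac{34760}{961}$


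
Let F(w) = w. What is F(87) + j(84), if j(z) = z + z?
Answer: 255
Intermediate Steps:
j(z) = 2*z
F(87) + j(84) = 87 + 2*84 = 87 + 168 = 255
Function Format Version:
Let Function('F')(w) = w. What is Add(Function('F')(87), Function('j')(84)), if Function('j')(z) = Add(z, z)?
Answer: 255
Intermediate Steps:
Function('j')(z) = Mul(2, z)
Add(Function('F')(87), Function('j')(84)) = Add(87, Mul(2, 84)) = Add(87, 168) = 255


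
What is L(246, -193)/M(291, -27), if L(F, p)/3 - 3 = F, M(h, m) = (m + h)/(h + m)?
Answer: 747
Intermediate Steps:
M(h, m) = 1 (M(h, m) = (h + m)/(h + m) = 1)
L(F, p) = 9 + 3*F
L(246, -193)/M(291, -27) = (9 + 3*246)/1 = (9 + 738)*1 = 747*1 = 747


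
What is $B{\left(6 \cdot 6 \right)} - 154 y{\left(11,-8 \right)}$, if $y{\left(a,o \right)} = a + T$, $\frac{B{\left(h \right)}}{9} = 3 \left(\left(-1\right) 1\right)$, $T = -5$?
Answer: $-951$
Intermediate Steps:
$B{\left(h \right)} = -27$ ($B{\left(h \right)} = 9 \cdot 3 \left(\left(-1\right) 1\right) = 9 \cdot 3 \left(-1\right) = 9 \left(-3\right) = -27$)
$y{\left(a,o \right)} = -5 + a$ ($y{\left(a,o \right)} = a - 5 = -5 + a$)
$B{\left(6 \cdot 6 \right)} - 154 y{\left(11,-8 \right)} = -27 - 154 \left(-5 + 11\right) = -27 - 924 = -951$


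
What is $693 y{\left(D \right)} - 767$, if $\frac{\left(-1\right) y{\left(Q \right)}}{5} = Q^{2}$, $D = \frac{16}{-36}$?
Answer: $- \frac{13063}{9} \approx -1451.4$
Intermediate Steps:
$D = - \frac{4}{9}$ ($D = 16 \left(- \frac{1}{36}\right) = - \frac{4}{9} \approx -0.44444$)
$y{\left(Q \right)} = - 5 Q^{2}$
$693 y{\left(D \right)} - 767 = 693 \left(- 5 \left(- \frac{4}{9}\right)^{2}\right) - 767 = 693 \left(\left(-5\right) \frac{16}{81}\right) - 767 = 693 \left(- \frac{80}{81}\right) - 767 = - \frac{6160}{9} - 767 = - \frac{13063}{9}$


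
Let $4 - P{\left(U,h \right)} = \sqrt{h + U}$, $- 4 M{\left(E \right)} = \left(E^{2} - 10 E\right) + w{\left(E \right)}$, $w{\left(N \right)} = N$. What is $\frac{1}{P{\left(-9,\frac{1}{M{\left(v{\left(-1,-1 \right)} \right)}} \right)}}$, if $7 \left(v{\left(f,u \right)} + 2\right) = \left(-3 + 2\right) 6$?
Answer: $\frac{415}{2606} + \frac{i \sqrt{392590}}{5212} \approx 0.15925 + 0.12022 i$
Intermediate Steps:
$v{\left(f,u \right)} = - \frac{20}{7}$ ($v{\left(f,u \right)} = -2 + \frac{\left(-3 + 2\right) 6}{7} = -2 + \frac{\left(-1\right) 6}{7} = -2 + \frac{1}{7} \left(-6\right) = -2 - \frac{6}{7} = - \frac{20}{7}$)
$M{\left(E \right)} = - \frac{E^{2}}{4} + \frac{9 E}{4}$ ($M{\left(E \right)} = - \frac{\left(E^{2} - 10 E\right) + E}{4} = - \frac{E^{2} - 9 E}{4} = - \frac{E^{2}}{4} + \frac{9 E}{4}$)
$P{\left(U,h \right)} = 4 - \sqrt{U + h}$ ($P{\left(U,h \right)} = 4 - \sqrt{h + U} = 4 - \sqrt{U + h}$)
$\frac{1}{P{\left(-9,\frac{1}{M{\left(v{\left(-1,-1 \right)} \right)}} \right)}} = \frac{1}{4 - \sqrt{-9 + \frac{1}{\frac{1}{4} \left(- \frac{20}{7}\right) \left(9 - - \frac{20}{7}\right)}}} = \frac{1}{4 - \sqrt{-9 + \frac{1}{\frac{1}{4} \left(- \frac{20}{7}\right) \left(9 + \frac{20}{7}\right)}}} = \frac{1}{4 - \sqrt{-9 + \frac{1}{\frac{1}{4} \left(- \frac{20}{7}\right) \frac{83}{7}}}} = \frac{1}{4 - \sqrt{-9 + \frac{1}{- \frac{415}{49}}}} = \frac{1}{4 - \sqrt{-9 - \frac{49}{415}}} = \frac{1}{4 - \sqrt{- \frac{3784}{415}}} = \frac{1}{4 - \frac{2 i \sqrt{392590}}{415}}$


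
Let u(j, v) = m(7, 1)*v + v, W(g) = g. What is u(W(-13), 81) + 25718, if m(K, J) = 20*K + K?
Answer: 37706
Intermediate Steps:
m(K, J) = 21*K
u(j, v) = 148*v (u(j, v) = (21*7)*v + v = 147*v + v = 148*v)
u(W(-13), 81) + 25718 = 148*81 + 25718 = 11988 + 25718 = 37706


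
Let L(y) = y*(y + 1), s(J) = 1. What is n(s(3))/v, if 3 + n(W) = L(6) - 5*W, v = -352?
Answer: -17/176 ≈ -0.096591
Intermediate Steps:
L(y) = y*(1 + y)
n(W) = 39 - 5*W (n(W) = -3 + (6*(1 + 6) - 5*W) = -3 + (6*7 - 5*W) = -3 + (42 - 5*W) = 39 - 5*W)
n(s(3))/v = (39 - 5*1)/(-352) = (39 - 5)*(-1/352) = 34*(-1/352) = -17/176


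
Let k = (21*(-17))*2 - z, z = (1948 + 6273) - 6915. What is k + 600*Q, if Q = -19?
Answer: -13420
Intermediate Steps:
z = 1306 (z = 8221 - 6915 = 1306)
k = -2020 (k = (21*(-17))*2 - 1*1306 = -357*2 - 1306 = -714 - 1306 = -2020)
k + 600*Q = -2020 + 600*(-19) = -2020 - 11400 = -13420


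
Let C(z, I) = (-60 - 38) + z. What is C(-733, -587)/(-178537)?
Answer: 831/178537 ≈ 0.0046545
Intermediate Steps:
C(z, I) = -98 + z
C(-733, -587)/(-178537) = (-98 - 733)/(-178537) = -831*(-1/178537) = 831/178537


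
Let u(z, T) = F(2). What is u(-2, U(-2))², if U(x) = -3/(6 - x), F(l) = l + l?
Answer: 16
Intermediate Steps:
F(l) = 2*l
u(z, T) = 4 (u(z, T) = 2*2 = 4)
u(-2, U(-2))² = 4² = 16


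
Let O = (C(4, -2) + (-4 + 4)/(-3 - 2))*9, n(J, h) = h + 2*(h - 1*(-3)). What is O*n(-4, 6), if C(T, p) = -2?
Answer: -432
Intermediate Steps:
n(J, h) = 6 + 3*h (n(J, h) = h + 2*(h + 3) = h + 2*(3 + h) = h + (6 + 2*h) = 6 + 3*h)
O = -18 (O = (-2 + (-4 + 4)/(-3 - 2))*9 = (-2 + 0/(-5))*9 = (-2 + 0*(-1/5))*9 = (-2 + 0)*9 = -2*9 = -18)
O*n(-4, 6) = -18*(6 + 3*6) = -18*(6 + 18) = -18*24 = -432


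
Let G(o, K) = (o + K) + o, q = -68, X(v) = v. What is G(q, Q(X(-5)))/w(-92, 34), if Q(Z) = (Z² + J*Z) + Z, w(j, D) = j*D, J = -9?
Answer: 71/3128 ≈ 0.022698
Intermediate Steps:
w(j, D) = D*j
Q(Z) = Z² - 8*Z (Q(Z) = (Z² - 9*Z) + Z = Z² - 8*Z)
G(o, K) = K + 2*o (G(o, K) = (K + o) + o = K + 2*o)
G(q, Q(X(-5)))/w(-92, 34) = (-5*(-8 - 5) + 2*(-68))/((34*(-92))) = (-5*(-13) - 136)/(-3128) = (65 - 136)*(-1/3128) = -71*(-1/3128) = 71/3128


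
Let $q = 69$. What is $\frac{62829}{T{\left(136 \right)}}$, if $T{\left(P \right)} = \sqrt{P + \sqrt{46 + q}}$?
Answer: $\frac{62829}{\sqrt{136 + \sqrt{115}}} \approx 5186.9$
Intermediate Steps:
$T{\left(P \right)} = \sqrt{P + \sqrt{115}}$ ($T{\left(P \right)} = \sqrt{P + \sqrt{46 + 69}} = \sqrt{P + \sqrt{115}}$)
$\frac{62829}{T{\left(136 \right)}} = \frac{62829}{\sqrt{136 + \sqrt{115}}}$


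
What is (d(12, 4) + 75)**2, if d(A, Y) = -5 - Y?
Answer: 4356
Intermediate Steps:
(d(12, 4) + 75)**2 = ((-5 - 1*4) + 75)**2 = ((-5 - 4) + 75)**2 = (-9 + 75)**2 = 66**2 = 4356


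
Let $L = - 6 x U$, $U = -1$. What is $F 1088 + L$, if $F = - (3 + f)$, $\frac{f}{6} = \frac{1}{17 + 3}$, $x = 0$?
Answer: $- \frac{17952}{5} \approx -3590.4$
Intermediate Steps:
$f = \frac{3}{10}$ ($f = \frac{6}{17 + 3} = \frac{6}{20} = 6 \cdot \frac{1}{20} = \frac{3}{10} \approx 0.3$)
$F = - \frac{33}{10}$ ($F = - (3 + \frac{3}{10}) = \left(-1\right) \frac{33}{10} = - \frac{33}{10} \approx -3.3$)
$L = 0$ ($L = \left(-6\right) 0 \left(-1\right) = 0 \left(-1\right) = 0$)
$F 1088 + L = \left(- \frac{33}{10}\right) 1088 + 0 = - \frac{17952}{5} + 0 = - \frac{17952}{5}$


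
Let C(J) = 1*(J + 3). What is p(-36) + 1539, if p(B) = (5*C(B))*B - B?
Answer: 7515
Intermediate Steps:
C(J) = 3 + J (C(J) = 1*(3 + J) = 3 + J)
p(B) = -B + B*(15 + 5*B) (p(B) = (5*(3 + B))*B - B = (15 + 5*B)*B - B = B*(15 + 5*B) - B = -B + B*(15 + 5*B))
p(-36) + 1539 = -36*(14 + 5*(-36)) + 1539 = -36*(14 - 180) + 1539 = -36*(-166) + 1539 = 5976 + 1539 = 7515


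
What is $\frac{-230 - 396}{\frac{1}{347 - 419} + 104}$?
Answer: $- \frac{45072}{7487} \approx -6.02$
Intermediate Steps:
$\frac{-230 - 396}{\frac{1}{347 - 419} + 104} = - \frac{626}{\frac{1}{-72} + 104} = - \frac{626}{- \frac{1}{72} + 104} = - \frac{626}{\frac{7487}{72}} = \left(-626\right) \frac{72}{7487} = - \frac{45072}{7487}$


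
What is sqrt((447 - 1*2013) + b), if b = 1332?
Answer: 3*I*sqrt(26) ≈ 15.297*I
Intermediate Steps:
sqrt((447 - 1*2013) + b) = sqrt((447 - 1*2013) + 1332) = sqrt((447 - 2013) + 1332) = sqrt(-1566 + 1332) = sqrt(-234) = 3*I*sqrt(26)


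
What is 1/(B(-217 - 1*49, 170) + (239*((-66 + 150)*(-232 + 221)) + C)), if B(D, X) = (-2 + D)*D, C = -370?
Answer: -1/149918 ≈ -6.6703e-6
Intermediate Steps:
B(D, X) = D*(-2 + D)
1/(B(-217 - 1*49, 170) + (239*((-66 + 150)*(-232 + 221)) + C)) = 1/((-217 - 1*49)*(-2 + (-217 - 1*49)) + (239*((-66 + 150)*(-232 + 221)) - 370)) = 1/((-217 - 49)*(-2 + (-217 - 49)) + (239*(84*(-11)) - 370)) = 1/(-266*(-2 - 266) + (239*(-924) - 370)) = 1/(-266*(-268) + (-220836 - 370)) = 1/(71288 - 221206) = 1/(-149918) = -1/149918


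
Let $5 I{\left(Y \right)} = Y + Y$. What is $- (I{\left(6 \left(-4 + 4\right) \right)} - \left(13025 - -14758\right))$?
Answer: $27783$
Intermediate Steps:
$I{\left(Y \right)} = \frac{2 Y}{5}$ ($I{\left(Y \right)} = \frac{Y + Y}{5} = \frac{2 Y}{5}$)
$- (I{\left(6 \left(-4 + 4\right) \right)} - \left(13025 - -14758\right)) = - (\frac{2 \cdot 6 \left(-4 + 4\right)}{5} - \left(13025 - -14758\right)) = - (\frac{2 \cdot 6 \cdot 0}{5} - \left(13025 + 14758\right)) = - (\frac{2}{5} \cdot 0 - 27783) = - (0 - 27783) = \left(-1\right) \left(-27783\right) = 27783$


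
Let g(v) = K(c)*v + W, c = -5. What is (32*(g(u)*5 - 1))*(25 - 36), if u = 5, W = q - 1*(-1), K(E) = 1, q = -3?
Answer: -4928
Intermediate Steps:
W = -2 (W = -3 - 1*(-1) = -3 + 1 = -2)
g(v) = -2 + v (g(v) = 1*v - 2 = v - 2 = -2 + v)
(32*(g(u)*5 - 1))*(25 - 36) = (32*((-2 + 5)*5 - 1))*(25 - 36) = (32*(3*5 - 1))*(-11) = (32*(15 - 1))*(-11) = (32*14)*(-11) = 448*(-11) = -4928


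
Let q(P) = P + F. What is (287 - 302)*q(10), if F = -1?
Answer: -135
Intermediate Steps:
q(P) = -1 + P (q(P) = P - 1 = -1 + P)
(287 - 302)*q(10) = (287 - 302)*(-1 + 10) = -15*9 = -135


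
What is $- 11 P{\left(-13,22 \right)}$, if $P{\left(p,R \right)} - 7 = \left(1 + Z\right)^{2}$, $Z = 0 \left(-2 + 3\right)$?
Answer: $-88$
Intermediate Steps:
$Z = 0$ ($Z = 0 \cdot 1 = 0$)
$P{\left(p,R \right)} = 8$ ($P{\left(p,R \right)} = 7 + \left(1 + 0\right)^{2} = 7 + 1^{2} = 7 + 1 = 8$)
$- 11 P{\left(-13,22 \right)} = \left(-11\right) 8 = -88$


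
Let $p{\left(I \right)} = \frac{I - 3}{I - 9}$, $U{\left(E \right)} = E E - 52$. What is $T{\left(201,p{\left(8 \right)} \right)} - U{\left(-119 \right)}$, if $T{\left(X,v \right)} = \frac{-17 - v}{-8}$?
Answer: $- \frac{28215}{2} \approx -14108.0$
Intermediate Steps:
$U{\left(E \right)} = -52 + E^{2}$ ($U{\left(E \right)} = E^{2} - 52 = -52 + E^{2}$)
$p{\left(I \right)} = \frac{-3 + I}{-9 + I}$
$T{\left(X,v \right)} = \frac{17}{8} + \frac{v}{8}$ ($T{\left(X,v \right)} = \left(-17 - v\right) \left(- \frac{1}{8}\right) = \frac{17}{8} + \frac{v}{8}$)
$T{\left(201,p{\left(8 \right)} \right)} - U{\left(-119 \right)} = \left(\frac{17}{8} + \frac{\frac{1}{-9 + 8} \left(-3 + 8\right)}{8}\right) - \left(-52 + \left(-119\right)^{2}\right) = \left(\frac{17}{8} + \frac{\frac{1}{-1} \cdot 5}{8}\right) - \left(-52 + 14161\right) = \left(\frac{17}{8} + \frac{\left(-1\right) 5}{8}\right) - 14109 = \left(\frac{17}{8} + \frac{1}{8} \left(-5\right)\right) - 14109 = \left(\frac{17}{8} - \frac{5}{8}\right) - 14109 = \frac{3}{2} - 14109 = - \frac{28215}{2}$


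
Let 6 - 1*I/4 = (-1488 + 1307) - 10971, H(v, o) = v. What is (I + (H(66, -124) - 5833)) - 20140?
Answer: 18725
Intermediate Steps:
I = 44632 (I = 24 - 4*((-1488 + 1307) - 10971) = 24 - 4*(-181 - 10971) = 24 - 4*(-11152) = 24 + 44608 = 44632)
(I + (H(66, -124) - 5833)) - 20140 = (44632 + (66 - 5833)) - 20140 = (44632 - 5767) - 20140 = 38865 - 20140 = 18725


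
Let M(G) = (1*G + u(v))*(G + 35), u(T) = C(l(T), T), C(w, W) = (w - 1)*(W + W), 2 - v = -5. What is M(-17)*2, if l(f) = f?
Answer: 2412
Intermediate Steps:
v = 7 (v = 2 - 1*(-5) = 2 + 5 = 7)
C(w, W) = 2*W*(-1 + w) (C(w, W) = (-1 + w)*(2*W) = 2*W*(-1 + w))
u(T) = 2*T*(-1 + T)
M(G) = (35 + G)*(84 + G) (M(G) = (1*G + 2*7*(-1 + 7))*(G + 35) = (G + 2*7*6)*(35 + G) = (G + 84)*(35 + G) = (84 + G)*(35 + G) = (35 + G)*(84 + G))
M(-17)*2 = (2940 + (-17)² + 119*(-17))*2 = (2940 + 289 - 2023)*2 = 1206*2 = 2412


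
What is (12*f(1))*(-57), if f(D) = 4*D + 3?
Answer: -4788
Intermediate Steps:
f(D) = 3 + 4*D
(12*f(1))*(-57) = (12*(3 + 4*1))*(-57) = (12*(3 + 4))*(-57) = (12*7)*(-57) = 84*(-57) = -4788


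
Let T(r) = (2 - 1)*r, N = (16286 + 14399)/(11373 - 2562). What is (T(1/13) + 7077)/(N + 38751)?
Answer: 405314811/2219527349 ≈ 0.18261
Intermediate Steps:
N = 30685/8811 ≈ 3.4826
T(r) = r (T(r) = 1*r = r)
(T(1/13) + 7077)/(N + 38751) = (1/13 + 7077)/(30685/8811 + 38751) = (1/13 + 7077)/(341465746/8811) = (92002/13)*(8811/341465746) = 405314811/2219527349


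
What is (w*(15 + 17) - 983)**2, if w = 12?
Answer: 358801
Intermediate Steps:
(w*(15 + 17) - 983)**2 = (12*(15 + 17) - 983)**2 = (12*32 - 983)**2 = (384 - 983)**2 = (-599)**2 = 358801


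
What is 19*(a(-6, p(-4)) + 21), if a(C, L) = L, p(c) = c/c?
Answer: 418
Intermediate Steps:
p(c) = 1
19*(a(-6, p(-4)) + 21) = 19*(1 + 21) = 19*22 = 418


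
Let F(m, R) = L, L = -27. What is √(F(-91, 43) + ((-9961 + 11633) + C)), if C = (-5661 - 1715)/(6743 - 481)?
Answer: √16114652717/3131 ≈ 40.544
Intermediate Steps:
C = -3688/3131 (C = -7376/6262 = -7376*1/6262 = -3688/3131 ≈ -1.1779)
F(m, R) = -27
√(F(-91, 43) + ((-9961 + 11633) + C)) = √(-27 + ((-9961 + 11633) - 3688/3131)) = √(-27 + (1672 - 3688/3131)) = √(-27 + 5231344/3131) = √(5146807/3131) = √16114652717/3131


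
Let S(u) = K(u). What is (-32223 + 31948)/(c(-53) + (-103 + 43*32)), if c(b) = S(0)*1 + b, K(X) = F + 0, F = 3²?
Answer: -275/1229 ≈ -0.22376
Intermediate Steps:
F = 9
K(X) = 9 (K(X) = 9 + 0 = 9)
S(u) = 9
c(b) = 9 + b (c(b) = 9*1 + b = 9 + b)
(-32223 + 31948)/(c(-53) + (-103 + 43*32)) = (-32223 + 31948)/((9 - 53) + (-103 + 43*32)) = -275/(-44 + (-103 + 1376)) = -275/(-44 + 1273) = -275/1229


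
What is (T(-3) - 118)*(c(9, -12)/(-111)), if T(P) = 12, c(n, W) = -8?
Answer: -848/111 ≈ -7.6396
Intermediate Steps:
(T(-3) - 118)*(c(9, -12)/(-111)) = (12 - 118)*(-8/(-111)) = -(-848)*(-1)/111 = -106*8/111 = -848/111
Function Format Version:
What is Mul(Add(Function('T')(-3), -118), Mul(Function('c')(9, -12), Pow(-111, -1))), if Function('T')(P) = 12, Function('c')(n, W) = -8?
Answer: Rational(-848, 111) ≈ -7.6396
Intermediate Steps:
Mul(Add(Function('T')(-3), -118), Mul(Function('c')(9, -12), Pow(-111, -1))) = Mul(Add(12, -118), Mul(-8, Pow(-111, -1))) = Mul(-106, Mul(-8, Rational(-1, 111))) = Mul(-106, Rational(8, 111)) = Rational(-848, 111)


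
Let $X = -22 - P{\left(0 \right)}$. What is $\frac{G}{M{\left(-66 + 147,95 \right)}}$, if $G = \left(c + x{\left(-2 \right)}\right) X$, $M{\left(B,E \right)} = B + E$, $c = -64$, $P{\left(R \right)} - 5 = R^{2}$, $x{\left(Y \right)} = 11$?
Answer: $\frac{1431}{176} \approx 8.1307$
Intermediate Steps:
$P{\left(R \right)} = 5 + R^{2}$
$X = -27$ ($X = -22 - \left(5 + 0^{2}\right) = -22 - \left(5 + 0\right) = -22 - 5 = -27$)
$G = 1431$ ($G = \left(-64 + 11\right) \left(-27\right) = \left(-53\right) \left(-27\right) = 1431$)
$\frac{G}{M{\left(-66 + 147,95 \right)}} = \frac{1431}{\left(-66 + 147\right) + 95} = \frac{1431}{81 + 95} = \frac{1431}{176}$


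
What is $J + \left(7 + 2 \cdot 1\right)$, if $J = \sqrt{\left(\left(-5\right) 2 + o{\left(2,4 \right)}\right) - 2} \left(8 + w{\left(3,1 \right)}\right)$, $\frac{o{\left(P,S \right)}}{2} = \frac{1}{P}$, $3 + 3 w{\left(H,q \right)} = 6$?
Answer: $9 + 9 i \sqrt{11} \approx 9.0 + 29.85 i$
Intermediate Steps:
$w{\left(H,q \right)} = 1$ ($w{\left(H,q \right)} = -1 + \frac{1}{3} \cdot 6 = -1 + 2 = 1$)
$o{\left(P,S \right)} = \frac{2}{P}$
$J = 9 i \sqrt{11}$ ($J = \sqrt{\left(\left(-5\right) 2 + \frac{2}{2}\right) - 2} \left(8 + 1\right) = \sqrt{\left(-10 + 2 \cdot \frac{1}{2}\right) - 2} \cdot 9 = \sqrt{\left(-10 + 1\right) - 2} \cdot 9 = \sqrt{-9 - 2} \cdot 9 = \sqrt{-11} \cdot 9 = i \sqrt{11} \cdot 9 = 9 i \sqrt{11} \approx 29.85 i$)
$J + \left(7 + 2 \cdot 1\right) = 9 i \sqrt{11} + \left(7 + 2 \cdot 1\right) = 9 i \sqrt{11} + \left(7 + 2\right) = 9 i \sqrt{11} + 9 = 9 + 9 i \sqrt{11}$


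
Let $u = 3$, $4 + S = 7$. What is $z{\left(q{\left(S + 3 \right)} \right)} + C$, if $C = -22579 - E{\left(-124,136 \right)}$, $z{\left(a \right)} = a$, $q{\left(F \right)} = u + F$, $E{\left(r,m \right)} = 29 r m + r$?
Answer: $466610$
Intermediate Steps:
$S = 3$ ($S = -4 + 7 = 3$)
$E{\left(r,m \right)} = r + 29 m r$ ($E{\left(r,m \right)} = 29 m r + r = r + 29 m r$)
$q{\left(F \right)} = 3 + F$
$C = 466601$ ($C = -22579 - - 124 \left(1 + 29 \cdot 136\right) = -22579 - - 124 \left(1 + 3944\right) = -22579 - \left(-124\right) 3945 = -22579 - -489180 = -22579 + 489180 = 466601$)
$z{\left(q{\left(S + 3 \right)} \right)} + C = \left(3 + \left(3 + 3\right)\right) + 466601 = \left(3 + 6\right) + 466601 = 9 + 466601 = 466610$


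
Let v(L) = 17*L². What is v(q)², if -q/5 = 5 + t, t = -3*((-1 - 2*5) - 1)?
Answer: 510403080625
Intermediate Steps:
t = 36 (t = -3*((-1 - 10) - 1) = -3*(-11 - 1) = -3*(-12) = 36)
q = -205 (q = -5*(5 + 36) = -5*41 = -205)
v(q)² = (17*(-205)²)² = (17*42025)² = 714425² = 510403080625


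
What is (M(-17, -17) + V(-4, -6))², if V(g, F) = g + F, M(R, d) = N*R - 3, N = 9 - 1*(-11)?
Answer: 124609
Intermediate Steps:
N = 20 (N = 9 + 11 = 20)
M(R, d) = -3 + 20*R (M(R, d) = 20*R - 3 = -3 + 20*R)
V(g, F) = F + g
(M(-17, -17) + V(-4, -6))² = ((-3 + 20*(-17)) + (-6 - 4))² = ((-3 - 340) - 10)² = (-343 - 10)² = (-353)² = 124609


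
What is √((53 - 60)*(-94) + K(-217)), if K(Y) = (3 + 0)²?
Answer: √667 ≈ 25.826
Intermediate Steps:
K(Y) = 9 (K(Y) = 3² = 9)
√((53 - 60)*(-94) + K(-217)) = √((53 - 60)*(-94) + 9) = √(-7*(-94) + 9) = √(658 + 9) = √667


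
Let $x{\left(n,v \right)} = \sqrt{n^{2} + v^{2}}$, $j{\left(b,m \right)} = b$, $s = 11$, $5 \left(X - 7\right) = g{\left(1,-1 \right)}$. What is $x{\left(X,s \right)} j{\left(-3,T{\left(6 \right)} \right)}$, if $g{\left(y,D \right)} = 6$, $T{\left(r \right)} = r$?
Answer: $- \frac{3 \sqrt{4706}}{5} \approx -41.16$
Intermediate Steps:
$X = \frac{41}{5}$ ($X = 7 + \frac{1}{5} \cdot 6 = 7 + \frac{6}{5} = \frac{41}{5} \approx 8.2$)
$x{\left(X,s \right)} j{\left(-3,T{\left(6 \right)} \right)} = \sqrt{\left(\frac{41}{5}\right)^{2} + 11^{2}} \left(-3\right) = \sqrt{\frac{1681}{25} + 121} \left(-3\right) = \sqrt{\frac{4706}{25}} \left(-3\right) = \frac{\sqrt{4706}}{5} \left(-3\right) = - \frac{3 \sqrt{4706}}{5}$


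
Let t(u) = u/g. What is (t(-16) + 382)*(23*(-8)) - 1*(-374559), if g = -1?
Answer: 301327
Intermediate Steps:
t(u) = -u (t(u) = u/(-1) = u*(-1) = -u)
(t(-16) + 382)*(23*(-8)) - 1*(-374559) = (-1*(-16) + 382)*(23*(-8)) - 1*(-374559) = (16 + 382)*(-184) + 374559 = 398*(-184) + 374559 = -73232 + 374559 = 301327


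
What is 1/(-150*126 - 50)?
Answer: -1/18950 ≈ -5.2770e-5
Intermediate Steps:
1/(-150*126 - 50) = 1/(-18900 - 50) = 1/(-18950) = -1/18950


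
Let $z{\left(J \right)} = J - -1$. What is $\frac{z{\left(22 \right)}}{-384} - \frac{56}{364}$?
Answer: $- \frac{1067}{4992} \approx -0.21374$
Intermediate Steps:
$z{\left(J \right)} = 1 + J$ ($z{\left(J \right)} = J + 1 = 1 + J$)
$\frac{z{\left(22 \right)}}{-384} - \frac{56}{364} = \frac{1 + 22}{-384} - \frac{56}{364} = 23 \left(- \frac{1}{384}\right) - \frac{2}{13} = - \frac{23}{384} - \frac{2}{13} = - \frac{1067}{4992}$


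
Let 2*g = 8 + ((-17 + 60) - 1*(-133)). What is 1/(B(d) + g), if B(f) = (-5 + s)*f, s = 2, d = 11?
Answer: 1/59 ≈ 0.016949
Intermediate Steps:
B(f) = -3*f (B(f) = (-5 + 2)*f = -3*f)
g = 92 (g = (8 + ((-17 + 60) - 1*(-133)))/2 = (8 + (43 + 133))/2 = (8 + 176)/2 = (½)*184 = 92)
1/(B(d) + g) = 1/(-3*11 + 92) = 1/(-33 + 92) = 1/59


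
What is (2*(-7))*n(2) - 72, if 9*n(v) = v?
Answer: -676/9 ≈ -75.111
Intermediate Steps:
n(v) = v/9
(2*(-7))*n(2) - 72 = (2*(-7))*((1/9)*2) - 72 = -14*2/9 - 72 = -28/9 - 72 = -676/9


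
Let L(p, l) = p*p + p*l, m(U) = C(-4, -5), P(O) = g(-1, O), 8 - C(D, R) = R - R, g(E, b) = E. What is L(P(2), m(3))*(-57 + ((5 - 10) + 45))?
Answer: 119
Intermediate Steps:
C(D, R) = 8 (C(D, R) = 8 - (R - R) = 8 - 1*0 = 8 + 0 = 8)
P(O) = -1
m(U) = 8
L(p, l) = p² + l*p
L(P(2), m(3))*(-57 + ((5 - 10) + 45)) = (-(8 - 1))*(-57 + ((5 - 10) + 45)) = (-1*7)*(-57 + (-5 + 45)) = -7*(-57 + 40) = -7*(-17) = 119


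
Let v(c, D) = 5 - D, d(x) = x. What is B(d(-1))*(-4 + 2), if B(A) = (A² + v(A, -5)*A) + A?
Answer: 20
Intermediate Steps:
B(A) = A² + 11*A (B(A) = (A² + (5 - 1*(-5))*A) + A = (A² + (5 + 5)*A) + A = (A² + 10*A) + A = A² + 11*A)
B(d(-1))*(-4 + 2) = (-(11 - 1))*(-4 + 2) = -1*10*(-2) = -10*(-2) = 20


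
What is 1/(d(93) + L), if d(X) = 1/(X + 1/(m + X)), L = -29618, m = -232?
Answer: -12926/382842129 ≈ -3.3763e-5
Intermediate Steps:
d(X) = 1/(X + 1/(-232 + X))
1/(d(93) + L) = 1/((-232 + 93)/(1 + 93² - 232*93) - 29618) = 1/(-139/(1 + 8649 - 21576) - 29618) = 1/(-139/(-12926) - 29618) = 1/(-1/12926*(-139) - 29618) = 1/(139/12926 - 29618) = 1/(-382842129/12926) = -12926/382842129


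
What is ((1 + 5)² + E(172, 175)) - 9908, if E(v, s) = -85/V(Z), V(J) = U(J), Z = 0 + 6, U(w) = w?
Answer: -59317/6 ≈ -9886.2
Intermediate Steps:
Z = 6
V(J) = J
E(v, s) = -85/6
((1 + 5)² + E(172, 175)) - 9908 = ((1 + 5)² - 85/6) - 9908 = (6² - 85/6) - 9908 = (36 - 85/6) - 9908 = 131/6 - 9908 = -59317/6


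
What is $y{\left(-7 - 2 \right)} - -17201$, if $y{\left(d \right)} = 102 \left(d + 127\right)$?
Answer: $29237$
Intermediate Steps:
$y{\left(d \right)} = 12954 + 102 d$ ($y{\left(d \right)} = 102 \left(127 + d\right) = 12954 + 102 d$)
$y{\left(-7 - 2 \right)} - -17201 = \left(12954 + 102 \left(-7 - 2\right)\right) - -17201 = \left(12954 + 102 \left(-7 - 2\right)\right) + 17201 = \left(12954 + 102 \left(-9\right)\right) + 17201 = \left(12954 - 918\right) + 17201 = 12036 + 17201 = 29237$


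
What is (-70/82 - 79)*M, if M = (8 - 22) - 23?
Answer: 121138/41 ≈ 2954.6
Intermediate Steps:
M = -37 (M = -14 - 23 = -37)
(-70/82 - 79)*M = (-70/82 - 79)*(-37) = (-70*1/82 - 79)*(-37) = (-35/41 - 79)*(-37) = -3274/41*(-37) = 121138/41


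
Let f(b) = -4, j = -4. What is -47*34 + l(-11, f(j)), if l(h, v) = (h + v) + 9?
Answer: -1604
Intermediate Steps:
l(h, v) = 9 + h + v
-47*34 + l(-11, f(j)) = -47*34 + (9 - 11 - 4) = -1598 - 6 = -1604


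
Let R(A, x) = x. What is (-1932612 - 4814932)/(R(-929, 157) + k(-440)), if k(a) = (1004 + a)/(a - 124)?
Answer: -1686886/39 ≈ -43254.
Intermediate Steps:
k(a) = (1004 + a)/(-124 + a)
(-1932612 - 4814932)/(R(-929, 157) + k(-440)) = (-1932612 - 4814932)/(157 + (1004 - 440)/(-124 - 440)) = -6747544/(157 + 564/(-564)) = -6747544/(157 - 1/564*564) = -6747544/(157 - 1) = -6747544/156 = -6747544*1/156 = -1686886/39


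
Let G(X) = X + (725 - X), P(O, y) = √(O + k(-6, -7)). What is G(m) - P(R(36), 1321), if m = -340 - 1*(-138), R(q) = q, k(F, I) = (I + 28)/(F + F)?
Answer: 725 - √137/2 ≈ 719.15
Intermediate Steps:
k(F, I) = (28 + I)/(2*F) (k(F, I) = (28 + I)/((2*F)) = (28 + I)*(1/(2*F)) = (28 + I)/(2*F))
P(O, y) = √(-7/4 + O) (P(O, y) = √(O + (½)*(28 - 7)/(-6)) = √(O + (½)*(-⅙)*21) = √(O - 7/4) = √(-7/4 + O))
m = -202 (m = -340 + 138 = -202)
G(X) = 725
G(m) - P(R(36), 1321) = 725 - √(-7 + 4*36)/2 = 725 - √(-7 + 144)/2 = 725 - √137/2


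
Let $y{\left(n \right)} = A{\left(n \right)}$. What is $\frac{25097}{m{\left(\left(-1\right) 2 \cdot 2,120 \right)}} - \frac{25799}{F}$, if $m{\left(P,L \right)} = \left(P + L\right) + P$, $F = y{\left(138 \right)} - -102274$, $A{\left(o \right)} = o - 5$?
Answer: $\frac{2567218991}{11469584} \approx 223.83$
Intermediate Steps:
$A{\left(o \right)} = -5 + o$
$y{\left(n \right)} = -5 + n$
$F = 102407$ ($F = \left(-5 + 138\right) - -102274 = 133 + 102274 = 102407$)
$m{\left(P,L \right)} = L + 2 P$ ($m{\left(P,L \right)} = \left(L + P\right) + P = L + 2 P$)
$\frac{25097}{m{\left(\left(-1\right) 2 \cdot 2,120 \right)}} - \frac{25799}{F} = \frac{25097}{120 + 2 \left(-1\right) 2 \cdot 2} - \frac{25799}{102407} = \frac{25097}{120 + 2 \left(\left(-2\right) 2\right)} - \frac{25799}{102407} = \frac{25097}{120 + 2 \left(-4\right)} - \frac{25799}{102407} = \frac{25097}{120 - 8} - \frac{25799}{102407} = \frac{25097}{112} - \frac{25799}{102407} = \frac{2567218991}{11469584}$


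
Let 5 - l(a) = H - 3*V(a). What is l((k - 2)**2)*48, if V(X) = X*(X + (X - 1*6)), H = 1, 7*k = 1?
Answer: 1531776/2401 ≈ 637.97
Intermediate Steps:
k = 1/7 (k = (1/7)*1 = 1/7 ≈ 0.14286)
V(X) = X*(-6 + 2*X) (V(X) = X*(X + (X - 6)) = X*(X + (-6 + X)) = X*(-6 + 2*X))
l(a) = 4 + 6*a*(-3 + a) (l(a) = 5 - (1 - 6*a*(-3 + a)) = 5 + (-1 + 6*a*(-3 + a)) = 4 + 6*a*(-3 + a))
l((k - 2)**2)*48 = (4 + 6*(1/7 - 2)**2*(-3 + (1/7 - 2)**2))*48 = (4 + 6*(-13/7)**2*(-3 + (-13/7)**2))*48 = (4 + 6*(169/49)*(-3 + 169/49))*48 = (4 + 6*(169/49)*(22/49))*48 = (4 + 22308/2401)*48 = (31912/2401)*48 = 1531776/2401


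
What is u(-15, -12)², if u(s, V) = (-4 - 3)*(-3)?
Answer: 441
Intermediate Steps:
u(s, V) = 21 (u(s, V) = -7*(-3) = 21)
u(-15, -12)² = 21² = 441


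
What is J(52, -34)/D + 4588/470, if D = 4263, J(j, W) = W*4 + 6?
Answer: 9748772/1001805 ≈ 9.7312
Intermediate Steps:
J(j, W) = 6 + 4*W (J(j, W) = 4*W + 6 = 6 + 4*W)
J(52, -34)/D + 4588/470 = (6 + 4*(-34))/4263 + 4588/470 = (6 - 136)*(1/4263) + 4588*(1/470) = -130*1/4263 + 2294/235 = -130/4263 + 2294/235 = 9748772/1001805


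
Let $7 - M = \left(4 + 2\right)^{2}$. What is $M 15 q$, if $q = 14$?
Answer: $-6090$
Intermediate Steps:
$M = -29$ ($M = 7 - \left(4 + 2\right)^{2} = 7 - 6^{2} = 7 - 36 = -29$)
$M 15 q = \left(-29\right) 15 \cdot 14 = \left(-435\right) 14 = -6090$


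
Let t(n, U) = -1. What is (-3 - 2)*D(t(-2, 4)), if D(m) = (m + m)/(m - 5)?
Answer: -5/3 ≈ -1.6667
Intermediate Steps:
D(m) = 2*m/(-5 + m) (D(m) = (2*m)/(-5 + m) = 2*m/(-5 + m))
(-3 - 2)*D(t(-2, 4)) = (-3 - 2)*(2*(-1)/(-5 - 1)) = -10*(-1)/(-6) = -10*(-1)*(-1)/6 = -5*⅓ = -5/3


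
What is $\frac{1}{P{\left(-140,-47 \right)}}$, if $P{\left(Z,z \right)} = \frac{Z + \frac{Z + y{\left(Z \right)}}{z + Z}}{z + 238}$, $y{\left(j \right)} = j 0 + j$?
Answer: $- \frac{35717}{25900} \approx -1.379$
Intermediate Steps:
$y{\left(j \right)} = j$ ($y{\left(j \right)} = 0 + j = j$)
$P{\left(Z,z \right)} = \frac{Z + \frac{2 Z}{Z + z}}{238 + z}$ ($P{\left(Z,z \right)} = \frac{Z + \frac{Z + Z}{z + Z}}{z + 238} = \frac{Z + \frac{2 Z}{Z + z}}{238 + z}$)
$\frac{1}{P{\left(-140,-47 \right)}} = \frac{1}{\left(-140\right) \frac{1}{\left(-47\right)^{2} + 238 \left(-140\right) + 238 \left(-47\right) - -6580} \left(2 - 140 - 47\right)} = \frac{1}{\left(-140\right) \frac{1}{2209 - 33320 - 11186 + 6580} \left(-185\right)} = \frac{1}{\left(-140\right) \frac{1}{-35717} \left(-185\right)} = \frac{1}{\left(-140\right) \left(- \frac{1}{35717}\right) \left(-185\right)} = \frac{1}{- \frac{25900}{35717}} = - \frac{35717}{25900}$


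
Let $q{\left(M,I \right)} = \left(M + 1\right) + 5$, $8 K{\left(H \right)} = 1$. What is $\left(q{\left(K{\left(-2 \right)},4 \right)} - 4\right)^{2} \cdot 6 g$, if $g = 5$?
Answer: $\frac{4335}{32} \approx 135.47$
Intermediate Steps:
$K{\left(H \right)} = \frac{1}{8}$ ($K{\left(H \right)} = \frac{1}{8} \cdot 1 = \frac{1}{8}$)
$q{\left(M,I \right)} = 6 + M$ ($q{\left(M,I \right)} = \left(1 + M\right) + 5 = 6 + M$)
$\left(q{\left(K{\left(-2 \right)},4 \right)} - 4\right)^{2} \cdot 6 g = \left(\left(6 + \frac{1}{8}\right) - 4\right)^{2} \cdot 6 \cdot 5 = \left(\frac{49}{8} - 4\right)^{2} \cdot 6 \cdot 5 = \left(\frac{17}{8}\right)^{2} \cdot 6 \cdot 5 = \frac{289}{64} \cdot 6 \cdot 5 = \frac{867}{32} \cdot 5 = \frac{4335}{32}$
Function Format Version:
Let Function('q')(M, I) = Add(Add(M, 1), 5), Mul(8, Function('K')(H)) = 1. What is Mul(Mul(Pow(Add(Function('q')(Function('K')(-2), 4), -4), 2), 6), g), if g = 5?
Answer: Rational(4335, 32) ≈ 135.47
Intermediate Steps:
Function('K')(H) = Rational(1, 8) (Function('K')(H) = Mul(Rational(1, 8), 1) = Rational(1, 8))
Function('q')(M, I) = Add(6, M) (Function('q')(M, I) = Add(Add(1, M), 5) = Add(6, M))
Mul(Mul(Pow(Add(Function('q')(Function('K')(-2), 4), -4), 2), 6), g) = Mul(Mul(Pow(Add(Add(6, Rational(1, 8)), -4), 2), 6), 5) = Mul(Mul(Pow(Add(Rational(49, 8), -4), 2), 6), 5) = Mul(Mul(Pow(Rational(17, 8), 2), 6), 5) = Mul(Mul(Rational(289, 64), 6), 5) = Mul(Rational(867, 32), 5) = Rational(4335, 32)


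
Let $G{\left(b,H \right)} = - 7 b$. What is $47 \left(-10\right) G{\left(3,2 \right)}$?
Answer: $9870$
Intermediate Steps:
$G{\left(b,H \right)} = - 7 b$
$47 \left(-10\right) G{\left(3,2 \right)} = 47 \left(-10\right) \left(\left(-7\right) 3\right) = \left(-470\right) \left(-21\right) = 9870$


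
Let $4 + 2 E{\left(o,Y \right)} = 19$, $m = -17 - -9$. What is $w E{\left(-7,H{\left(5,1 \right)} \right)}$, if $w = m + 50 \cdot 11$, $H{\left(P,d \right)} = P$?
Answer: $4065$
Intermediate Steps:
$m = -8$ ($m = -17 + 9 = -8$)
$E{\left(o,Y \right)} = \frac{15}{2}$ ($E{\left(o,Y \right)} = -2 + \frac{1}{2} \cdot 19 = -2 + \frac{19}{2} = \frac{15}{2}$)
$w = 542$ ($w = -8 + 50 \cdot 11 = -8 + 550 = 542$)
$w E{\left(-7,H{\left(5,1 \right)} \right)} = 542 \cdot \frac{15}{2} = 4065$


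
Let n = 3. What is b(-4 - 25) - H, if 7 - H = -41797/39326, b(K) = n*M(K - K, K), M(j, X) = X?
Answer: -534063/5618 ≈ -95.063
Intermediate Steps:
b(K) = 3*K
H = 45297/5618 (H = 7 - (-41797)/39326 = 7 - 1*(-5971/5618) = 7 + 5971/5618 = 45297/5618 ≈ 8.0628)
b(-4 - 25) - H = 3*(-4 - 25) - 1*45297/5618 = 3*(-29) - 45297/5618 = -87 - 45297/5618 = -534063/5618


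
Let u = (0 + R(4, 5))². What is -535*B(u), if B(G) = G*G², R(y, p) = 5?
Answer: -8359375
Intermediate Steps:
u = 25 (u = (0 + 5)² = 5² = 25)
B(G) = G³
-535*B(u) = -535*25³ = -535*15625 = -8359375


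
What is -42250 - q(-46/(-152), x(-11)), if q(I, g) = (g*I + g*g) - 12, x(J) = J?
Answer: -3219031/76 ≈ -42356.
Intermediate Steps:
q(I, g) = -12 + g² + I*g (q(I, g) = (I*g + g²) - 12 = (g² + I*g) - 12 = -12 + g² + I*g)
-42250 - q(-46/(-152), x(-11)) = -42250 - (-12 + (-11)² - 46/(-152)*(-11)) = -42250 - (-12 + 121 - 46*(-1/152)*(-11)) = -42250 - (-12 + 121 + (23/76)*(-11)) = -42250 - (-12 + 121 - 253/76) = -42250 - 1*8031/76 = -42250 - 8031/76 = -3219031/76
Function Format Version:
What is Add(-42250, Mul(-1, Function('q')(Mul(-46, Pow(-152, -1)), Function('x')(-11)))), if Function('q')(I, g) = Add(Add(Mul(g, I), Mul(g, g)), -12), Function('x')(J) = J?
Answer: Rational(-3219031, 76) ≈ -42356.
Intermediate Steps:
Function('q')(I, g) = Add(-12, Pow(g, 2), Mul(I, g)) (Function('q')(I, g) = Add(Add(Mul(I, g), Pow(g, 2)), -12) = Add(Add(Pow(g, 2), Mul(I, g)), -12) = Add(-12, Pow(g, 2), Mul(I, g)))
Add(-42250, Mul(-1, Function('q')(Mul(-46, Pow(-152, -1)), Function('x')(-11)))) = Add(-42250, Mul(-1, Add(-12, Pow(-11, 2), Mul(Mul(-46, Pow(-152, -1)), -11)))) = Add(-42250, Mul(-1, Add(-12, 121, Mul(Mul(-46, Rational(-1, 152)), -11)))) = Add(-42250, Mul(-1, Add(-12, 121, Mul(Rational(23, 76), -11)))) = Add(-42250, Mul(-1, Add(-12, 121, Rational(-253, 76)))) = Add(-42250, Mul(-1, Rational(8031, 76))) = Add(-42250, Rational(-8031, 76)) = Rational(-3219031, 76)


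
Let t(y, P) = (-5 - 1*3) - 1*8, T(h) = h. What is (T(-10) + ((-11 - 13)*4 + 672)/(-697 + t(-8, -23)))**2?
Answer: 59382436/508369 ≈ 116.81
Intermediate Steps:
t(y, P) = -16 (t(y, P) = (-5 - 3) - 8 = -8 - 8 = -16)
(T(-10) + ((-11 - 13)*4 + 672)/(-697 + t(-8, -23)))**2 = (-10 + ((-11 - 13)*4 + 672)/(-697 - 16))**2 = (-10 + (-24*4 + 672)/(-713))**2 = (-10 + (-96 + 672)*(-1/713))**2 = (-10 + 576*(-1/713))**2 = (-10 - 576/713)**2 = (-7706/713)**2 = 59382436/508369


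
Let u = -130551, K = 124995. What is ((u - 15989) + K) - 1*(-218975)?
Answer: 197430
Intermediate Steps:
((u - 15989) + K) - 1*(-218975) = ((-130551 - 15989) + 124995) - 1*(-218975) = (-146540 + 124995) + 218975 = -21545 + 218975 = 197430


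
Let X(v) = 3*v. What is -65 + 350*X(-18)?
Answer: -18965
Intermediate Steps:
-65 + 350*X(-18) = -65 + 350*(3*(-18)) = -65 + 350*(-54) = -65 - 18900 = -18965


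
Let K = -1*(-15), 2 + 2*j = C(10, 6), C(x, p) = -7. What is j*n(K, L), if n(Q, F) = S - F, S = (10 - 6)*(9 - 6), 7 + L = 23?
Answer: 18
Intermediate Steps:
j = -9/2 (j = -1 + (½)*(-7) = -1 - 7/2 = -9/2 ≈ -4.5000)
L = 16 (L = -7 + 23 = 16)
S = 12 (S = 4*3 = 12)
K = 15
n(Q, F) = 12 - F
j*n(K, L) = -9*(12 - 1*16)/2 = -9*(12 - 16)/2 = -9/2*(-4) = 18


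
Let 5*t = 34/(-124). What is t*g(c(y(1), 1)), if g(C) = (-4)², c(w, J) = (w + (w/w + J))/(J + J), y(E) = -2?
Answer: -136/155 ≈ -0.87742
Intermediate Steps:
c(w, J) = (1 + J + w)/(2*J) (c(w, J) = (w + (1 + J))/((2*J)) = (1 + J + w)*(1/(2*J)) = (1 + J + w)/(2*J))
g(C) = 16
t = -17/310 (t = (34/(-124))/5 = (34*(-1/124))/5 = (⅕)*(-17/62) = -17/310 ≈ -0.054839)
t*g(c(y(1), 1)) = -17/310*16 = -136/155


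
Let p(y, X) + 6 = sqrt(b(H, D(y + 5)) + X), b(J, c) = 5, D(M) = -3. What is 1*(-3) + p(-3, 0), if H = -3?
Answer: -9 + sqrt(5) ≈ -6.7639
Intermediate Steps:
p(y, X) = -6 + sqrt(5 + X)
1*(-3) + p(-3, 0) = 1*(-3) + (-6 + sqrt(5 + 0)) = -3 + (-6 + sqrt(5)) = -9 + sqrt(5)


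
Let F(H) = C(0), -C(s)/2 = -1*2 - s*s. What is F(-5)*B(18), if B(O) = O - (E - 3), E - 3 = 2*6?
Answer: 24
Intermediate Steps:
C(s) = 4 + 2*s**2 (C(s) = -2*(-1*2 - s*s) = -2*(-2 - s**2) = 4 + 2*s**2)
E = 15 (E = 3 + 2*6 = 3 + 12 = 15)
F(H) = 4 (F(H) = 4 + 2*0**2 = 4 + 2*0 = 4 + 0 = 4)
B(O) = -12 + O (B(O) = O - (15 - 3) = O - 1*12 = O - 12 = -12 + O)
F(-5)*B(18) = 4*(-12 + 18) = 4*6 = 24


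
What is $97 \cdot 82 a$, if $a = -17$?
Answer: $-135218$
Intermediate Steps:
$97 \cdot 82 a = 97 \cdot 82 \left(-17\right) = 7954 \left(-17\right) = -135218$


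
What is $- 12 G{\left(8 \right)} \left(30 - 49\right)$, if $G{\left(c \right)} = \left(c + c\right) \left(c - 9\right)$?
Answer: $-3648$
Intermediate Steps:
$G{\left(c \right)} = 2 c \left(-9 + c\right)$
$- 12 G{\left(8 \right)} \left(30 - 49\right) = - 12 \cdot 2 \cdot 8 \left(-9 + 8\right) \left(30 - 49\right) = - 12 \cdot 2 \cdot 8 \left(-1\right) \left(-19\right) = \left(-12\right) \left(-16\right) \left(-19\right) = 192 \left(-19\right) = -3648$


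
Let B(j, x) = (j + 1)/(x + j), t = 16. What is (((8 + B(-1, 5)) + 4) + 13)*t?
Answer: 400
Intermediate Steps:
B(j, x) = (1 + j)/(j + x)
(((8 + B(-1, 5)) + 4) + 13)*t = (((8 + (1 - 1)/(-1 + 5)) + 4) + 13)*16 = (((8 + 0/4) + 4) + 13)*16 = (((8 + (1/4)*0) + 4) + 13)*16 = (((8 + 0) + 4) + 13)*16 = ((8 + 4) + 13)*16 = (12 + 13)*16 = 25*16 = 400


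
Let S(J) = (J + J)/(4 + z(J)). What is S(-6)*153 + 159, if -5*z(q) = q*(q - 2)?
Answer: 3408/7 ≈ 486.86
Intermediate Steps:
z(q) = -q*(-2 + q)/5 (z(q) = -q*(q - 2)/5 = -q*(-2 + q)/5)
S(J) = 2*J/(4 + J*(2 - J)/5) (S(J) = (J + J)/(4 + J*(2 - J)/5) = (2*J)/(4 + J*(2 - J)/5) = 2*J/(4 + J*(2 - J)/5))
S(-6)*153 + 159 = -10*(-6)/(-20 - 6*(-2 - 6))*153 + 159 = -10*(-6)/(-20 - 6*(-8))*153 + 159 = -10*(-6)/(-20 + 48)*153 + 159 = -10*(-6)/28*153 + 159 = -10*(-6)*1/28*153 + 159 = (15/7)*153 + 159 = 2295/7 + 159 = 3408/7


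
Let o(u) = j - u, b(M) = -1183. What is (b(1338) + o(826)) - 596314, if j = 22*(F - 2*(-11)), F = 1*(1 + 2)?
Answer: -597773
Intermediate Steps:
F = 3 (F = 1*3 = 3)
j = 550 (j = 22*(3 - 2*(-11)) = 22*(3 + 22) = 22*25 = 550)
o(u) = 550 - u
(b(1338) + o(826)) - 596314 = (-1183 + (550 - 1*826)) - 596314 = (-1183 + (550 - 826)) - 596314 = (-1183 - 276) - 596314 = -1459 - 596314 = -597773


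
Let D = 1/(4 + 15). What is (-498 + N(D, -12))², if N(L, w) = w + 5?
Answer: 255025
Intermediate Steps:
D = 1/19 ≈ 0.052632
N(L, w) = 5 + w
(-498 + N(D, -12))² = (-498 + (5 - 12))² = (-498 - 7)² = (-505)² = 255025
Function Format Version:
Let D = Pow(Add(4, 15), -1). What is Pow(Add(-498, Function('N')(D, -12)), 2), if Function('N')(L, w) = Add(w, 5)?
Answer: 255025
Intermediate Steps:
D = Rational(1, 19) (D = Pow(19, -1) = Rational(1, 19) ≈ 0.052632)
Function('N')(L, w) = Add(5, w)
Pow(Add(-498, Function('N')(D, -12)), 2) = Pow(Add(-498, Add(5, -12)), 2) = Pow(Add(-498, -7), 2) = Pow(-505, 2) = 255025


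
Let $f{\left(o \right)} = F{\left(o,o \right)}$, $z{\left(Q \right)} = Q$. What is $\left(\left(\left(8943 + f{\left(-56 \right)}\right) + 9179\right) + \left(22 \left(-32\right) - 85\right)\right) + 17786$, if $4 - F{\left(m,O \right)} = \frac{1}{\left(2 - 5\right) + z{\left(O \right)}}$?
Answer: $\frac{2072258}{59} \approx 35123.0$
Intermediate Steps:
$F{\left(m,O \right)} = 4 - \frac{1}{-3 + O}$ ($F{\left(m,O \right)} = 4 - \frac{1}{\left(2 - 5\right) + O} = 4 - \frac{1}{-3 + O}$)
$f{\left(o \right)} = \frac{-13 + 4 o}{-3 + o}$
$\left(\left(\left(8943 + f{\left(-56 \right)}\right) + 9179\right) + \left(22 \left(-32\right) - 85\right)\right) + 17786 = \left(\left(\left(8943 + \frac{-13 + 4 \left(-56\right)}{-3 - 56}\right) + 9179\right) + \left(22 \left(-32\right) - 85\right)\right) + 17786 = \left(\left(\left(8943 + \frac{-13 - 224}{-59}\right) + 9179\right) - 789\right) + 17786 = \left(\left(\left(8943 - - \frac{237}{59}\right) + 9179\right) - 789\right) + 17786 = \left(\left(\left(8943 + \frac{237}{59}\right) + 9179\right) - 789\right) + 17786 = \left(\left(\frac{527874}{59} + 9179\right) - 789\right) + 17786 = \left(\frac{1069435}{59} - 789\right) + 17786 = \frac{1022884}{59} + 17786 = \frac{2072258}{59}$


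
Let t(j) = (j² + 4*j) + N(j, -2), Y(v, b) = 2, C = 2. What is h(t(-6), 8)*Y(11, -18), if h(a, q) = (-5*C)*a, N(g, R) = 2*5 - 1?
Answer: -420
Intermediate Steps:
N(g, R) = 9 (N(g, R) = 10 - 1 = 9)
t(j) = 9 + j² + 4*j (t(j) = (j² + 4*j) + 9 = 9 + j² + 4*j)
h(a, q) = -10*a (h(a, q) = (-5*2)*a = -10*a)
h(t(-6), 8)*Y(11, -18) = -10*(9 + (-6)² + 4*(-6))*2 = -10*(9 + 36 - 24)*2 = -10*21*2 = -210*2 = -420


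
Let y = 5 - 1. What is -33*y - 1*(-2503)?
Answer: 2371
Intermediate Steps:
y = 4
-33*y - 1*(-2503) = -33*4 - 1*(-2503) = -132 + 2503 = 2371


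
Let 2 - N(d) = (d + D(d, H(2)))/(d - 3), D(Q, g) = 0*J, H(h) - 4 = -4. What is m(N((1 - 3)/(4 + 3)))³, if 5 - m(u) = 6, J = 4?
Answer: -1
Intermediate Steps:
H(h) = 0 (H(h) = 4 - 4 = 0)
D(Q, g) = 0 (D(Q, g) = 0*4 = 0)
N(d) = 2 - d/(-3 + d) (N(d) = 2 - (d + 0)/(d - 3) = 2 - d/(-3 + d))
m(u) = -1 (m(u) = 5 - 1*6 = 5 - 6 = -1)
m(N((1 - 3)/(4 + 3)))³ = (-1)³ = -1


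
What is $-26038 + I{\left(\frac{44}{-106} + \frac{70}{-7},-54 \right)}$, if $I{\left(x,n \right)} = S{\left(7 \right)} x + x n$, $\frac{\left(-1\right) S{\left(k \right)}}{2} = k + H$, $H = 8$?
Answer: $- \frac{1333646}{53} \approx -25163.0$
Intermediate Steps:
$S{\left(k \right)} = -16 - 2 k$ ($S{\left(k \right)} = - 2 \left(k + 8\right) = - 2 \left(8 + k\right) = -16 - 2 k$)
$I{\left(x,n \right)} = - 30 x + n x$ ($I{\left(x,n \right)} = \left(-16 - 14\right) x + x n = \left(-16 - 14\right) x + n x = - 30 x + n x$)
$-26038 + I{\left(\frac{44}{-106} + \frac{70}{-7},-54 \right)} = -26038 + \left(\frac{44}{-106} + \frac{70}{-7}\right) \left(-30 - 54\right) = -26038 + \left(44 \left(- \frac{1}{106}\right) + 70 \left(- \frac{1}{7}\right)\right) \left(-84\right) = -26038 + \left(- \frac{22}{53} - 10\right) \left(-84\right) = -26038 - - \frac{46368}{53} = -26038 + \frac{46368}{53} = - \frac{1333646}{53}$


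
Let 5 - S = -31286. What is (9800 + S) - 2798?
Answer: 38293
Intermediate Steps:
S = 31291 (S = 5 - 1*(-31286) = 5 + 31286 = 31291)
(9800 + S) - 2798 = (9800 + 31291) - 2798 = 41091 - 2798 = 38293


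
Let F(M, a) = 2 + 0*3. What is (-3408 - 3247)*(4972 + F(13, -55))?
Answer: -33101970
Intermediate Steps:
F(M, a) = 2 (F(M, a) = 2 + 0 = 2)
(-3408 - 3247)*(4972 + F(13, -55)) = (-3408 - 3247)*(4972 + 2) = -6655*4974 = -33101970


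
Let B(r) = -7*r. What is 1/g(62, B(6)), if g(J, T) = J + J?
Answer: 1/124 ≈ 0.0080645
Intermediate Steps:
g(J, T) = 2*J
1/g(62, B(6)) = 1/(2*62) = 1/124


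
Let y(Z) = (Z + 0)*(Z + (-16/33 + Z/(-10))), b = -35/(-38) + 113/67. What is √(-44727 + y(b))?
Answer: I*√3507718960726310/280060 ≈ 211.48*I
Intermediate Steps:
b = 6639/2546 (b = -35*(-1/38) + 113*(1/67) = 35/38 + 113/67 = 6639/2546 ≈ 2.6076)
y(Z) = Z*(-16/33 + 9*Z/10) (y(Z) = Z*(Z + (-16*1/33 + Z*(-⅒))) = Z*(Z + (-16/33 - Z/10)) = Z*(-16/33 + 9*Z/10))
√(-44727 + y(b)) = √(-44727 + (1/330)*(6639/2546)*(-160 + 297*(6639/2546))) = √(-44727 + (1/330)*(6639/2546)*(-160 + 1971783/2546)) = √(-44727 + (1/330)*(6639/2546)*(1564423/2546)) = √(-44727 + 3462068099/713032760) = √(-31888354188421/713032760) = I*√3507718960726310/280060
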